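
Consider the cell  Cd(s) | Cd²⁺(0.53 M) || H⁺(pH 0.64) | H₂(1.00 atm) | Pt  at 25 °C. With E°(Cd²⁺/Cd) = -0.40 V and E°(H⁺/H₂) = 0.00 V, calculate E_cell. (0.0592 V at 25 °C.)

0.37 V

The hydrogen couple is the cathode, so E°_cell = 0.40 V; n = 2.
[H⁺] = 10^(−0.64) = 0.23 M, and Q = [Cd²⁺]·P(H₂) / [H⁺]^2 = 10.1.
E = E° − (0.0592/2) log Q = 0.40 − (0.0592/2)(1.004) = 0.370 V.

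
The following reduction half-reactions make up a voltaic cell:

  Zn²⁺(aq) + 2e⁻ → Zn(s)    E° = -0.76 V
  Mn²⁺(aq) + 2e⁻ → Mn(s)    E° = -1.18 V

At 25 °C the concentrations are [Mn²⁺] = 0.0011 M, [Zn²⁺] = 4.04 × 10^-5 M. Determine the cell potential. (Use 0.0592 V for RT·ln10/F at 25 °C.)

0.378 V

The Zn²⁺/Zn couple has the higher reduction potential and acts as the cathode, so E°_cell = -0.76 − (-1.18) = 0.42 V.
Balancing electrons gives n = 2; the reaction quotient is Q = [Mn²⁺]/[Zn²⁺] = 27.2.
At 25 °C, E = E° − (0.0592/n) log Q = 0.42 − (0.0592/2)(1.435) = 0.420 − 0.042 = 0.378 V.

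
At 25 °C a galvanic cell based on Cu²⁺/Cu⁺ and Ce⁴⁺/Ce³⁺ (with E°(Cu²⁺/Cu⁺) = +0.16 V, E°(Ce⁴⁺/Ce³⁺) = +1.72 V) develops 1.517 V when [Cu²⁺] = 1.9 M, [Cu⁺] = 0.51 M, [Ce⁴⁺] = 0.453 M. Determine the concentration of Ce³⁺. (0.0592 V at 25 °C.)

0.65 M

From the Nernst equation, log Q = n(E° − E)/0.0592 = 1(1.56 − 1.517)/0.0592 = 0.726, so Q = 5.33.
With Q = [Cu²⁺]·[Ce³⁺]/([Cu⁺]·[Ce⁴⁺]) and the known concentrations, [Ce³⁺] in the numerator gives [Ce³⁺] = 0.65 M.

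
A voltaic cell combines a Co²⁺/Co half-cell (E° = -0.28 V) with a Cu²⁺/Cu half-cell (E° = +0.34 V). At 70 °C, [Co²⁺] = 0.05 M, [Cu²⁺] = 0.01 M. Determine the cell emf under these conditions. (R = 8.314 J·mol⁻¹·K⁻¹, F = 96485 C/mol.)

The Cu²⁺/Cu couple has the higher reduction potential and acts as the cathode, so E°_cell = +0.34 − (-0.28) = 0.62 V.
Balancing electrons gives n = 2; the reaction quotient is Q = [Co²⁺]/[Cu²⁺] = 5.00.
E = E° − (RT/nF) ln Q = 0.62 − (8.314×343)/(2×96485) × (1.609) = 0.620 − 0.024 = 0.596 V.

0.596 V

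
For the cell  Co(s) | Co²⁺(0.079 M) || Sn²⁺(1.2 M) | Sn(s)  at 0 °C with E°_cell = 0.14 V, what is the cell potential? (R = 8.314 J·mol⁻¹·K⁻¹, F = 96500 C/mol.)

0.172 V

Balancing electrons gives n = 2; the reaction quotient is Q = [Co²⁺]/[Sn²⁺] = 0.0658.
E = E° − (RT/nF) ln Q = 0.14 − (8.314×273)/(2×96500) × (-2.721) = 0.140 + 0.032 = 0.172 V.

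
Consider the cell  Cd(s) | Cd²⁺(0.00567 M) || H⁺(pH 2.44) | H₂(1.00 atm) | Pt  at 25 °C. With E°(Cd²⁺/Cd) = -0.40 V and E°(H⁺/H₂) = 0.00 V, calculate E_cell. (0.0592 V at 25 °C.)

The hydrogen couple is the cathode, so E°_cell = 0.40 V; n = 2.
[H⁺] = 10^(−2.44) = 0.0036 M, and Q = [Cd²⁺]·P(H₂) / [H⁺]^2 = 430.
E = E° − (0.0592/2) log Q = 0.40 − (0.0592/2)(2.634) = 0.322 V.

0.32 V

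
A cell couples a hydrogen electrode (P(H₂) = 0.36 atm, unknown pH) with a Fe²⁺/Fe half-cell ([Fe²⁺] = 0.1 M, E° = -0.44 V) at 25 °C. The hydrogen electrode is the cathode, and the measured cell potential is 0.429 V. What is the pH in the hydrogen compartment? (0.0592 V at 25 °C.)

E°_cell = 0.44 V and n = 2.
log Q = n(E° − E)/0.0592 = 2×(0.44 − 0.429)/0.0592 = 0.372.
With Q = [Fe²⁺]·P(H₂) / [H⁺]^2, solving for [H⁺] gives log[H⁺] = -0.908, so pH = 0.91.

pH = 0.91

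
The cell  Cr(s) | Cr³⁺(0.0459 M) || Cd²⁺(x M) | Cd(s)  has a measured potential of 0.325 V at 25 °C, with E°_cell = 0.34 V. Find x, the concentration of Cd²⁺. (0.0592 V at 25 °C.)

0.04 M

From the Nernst equation, log Q = n(E° − E)/0.0592 = 6(0.34 − 0.325)/0.0592 = 1.520, so Q = 33.1.
With Q = [Cr³⁺]^2/[Cd²⁺]^3 and the known concentrations, [Cd²⁺]^3 in the denominator gives [Cd²⁺] = 0.04 M.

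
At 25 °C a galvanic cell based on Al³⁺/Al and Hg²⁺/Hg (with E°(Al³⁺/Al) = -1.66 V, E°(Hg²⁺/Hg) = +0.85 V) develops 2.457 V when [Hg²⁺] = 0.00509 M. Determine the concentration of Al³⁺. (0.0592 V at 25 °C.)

0.18 M

From the Nernst equation, log Q = n(E° − E)/0.0592 = 6(2.51 − 2.457)/0.0592 = 5.372, so Q = 2.35 × 10^5.
With Q = [Al³⁺]^2/[Hg²⁺]^3 and the known concentrations, [Al³⁺]^2 in the numerator gives [Al³⁺] = 0.18 M.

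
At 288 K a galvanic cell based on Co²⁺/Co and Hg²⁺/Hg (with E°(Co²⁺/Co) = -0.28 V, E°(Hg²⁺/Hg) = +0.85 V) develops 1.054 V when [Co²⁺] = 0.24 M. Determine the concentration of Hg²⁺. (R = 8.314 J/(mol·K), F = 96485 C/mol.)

5.3 × 10^-4 M

From the Nernst equation, ln Q = nF(E° − E)/RT = 2×96485×(1.13 − 1.054)/(8.314×288) = 6.125, so Q = 457.
With Q = [Co²⁺]/[Hg²⁺] and the known concentrations, [Hg²⁺] in the denominator gives [Hg²⁺] = 5.3 × 10^-4 M.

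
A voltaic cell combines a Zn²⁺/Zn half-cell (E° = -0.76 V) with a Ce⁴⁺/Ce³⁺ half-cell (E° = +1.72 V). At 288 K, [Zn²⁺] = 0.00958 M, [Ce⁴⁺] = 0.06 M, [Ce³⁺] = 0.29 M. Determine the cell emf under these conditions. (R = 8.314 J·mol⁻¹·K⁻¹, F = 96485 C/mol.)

2.50 V

The Ce⁴⁺/Ce³⁺ couple has the higher reduction potential and acts as the cathode, so E°_cell = +1.72 − (-0.76) = 2.48 V.
Balancing electrons gives n = 2; the reaction quotient is Q = [Zn²⁺]·[Ce³⁺]^2/[Ce⁴⁺]^2 = 0.224.
E = E° − (RT/nF) ln Q = 2.48 − (8.314×288)/(2×96485) × (-1.497) = 2.480 + 0.019 = 2.499 V.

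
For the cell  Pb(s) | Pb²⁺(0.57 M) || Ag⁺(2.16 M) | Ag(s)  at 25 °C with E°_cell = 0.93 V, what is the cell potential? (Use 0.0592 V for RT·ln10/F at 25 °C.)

0.957 V

Balancing electrons gives n = 2; the reaction quotient is Q = [Pb²⁺]/[Ag⁺]^2 = 0.122.
At 25 °C, E = E° − (0.0592/n) log Q = 0.93 − (0.0592/2)(-0.913) = 0.930 + 0.027 = 0.957 V.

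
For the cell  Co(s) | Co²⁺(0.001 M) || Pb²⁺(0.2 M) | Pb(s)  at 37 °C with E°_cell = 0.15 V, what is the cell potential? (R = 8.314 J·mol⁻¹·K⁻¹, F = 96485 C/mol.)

0.221 V

Balancing electrons gives n = 2; the reaction quotient is Q = [Co²⁺]/[Pb²⁺] = 0.00500.
E = E° − (RT/nF) ln Q = 0.15 − (8.314×310)/(2×96485) × (-5.298) = 0.150 + 0.071 = 0.221 V.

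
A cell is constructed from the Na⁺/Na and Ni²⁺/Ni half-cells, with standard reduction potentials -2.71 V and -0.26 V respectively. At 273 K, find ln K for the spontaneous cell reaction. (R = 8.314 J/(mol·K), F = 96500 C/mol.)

ln K = 208.3

E°_cell = -0.26 − (-2.71) = 2.45 V, with n = 2 electrons transferred.
At equilibrium E = 0, so the Nernst equation gives ln K = nFE°/RT = (2)(96500)(2.45)/((8.314)(273)) = 208.33.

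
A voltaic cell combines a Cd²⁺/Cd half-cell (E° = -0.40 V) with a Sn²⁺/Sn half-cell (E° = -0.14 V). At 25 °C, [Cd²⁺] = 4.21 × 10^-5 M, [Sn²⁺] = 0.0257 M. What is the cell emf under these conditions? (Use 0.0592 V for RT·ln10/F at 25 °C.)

The Sn²⁺/Sn couple has the higher reduction potential and acts as the cathode, so E°_cell = -0.14 − (-0.40) = 0.26 V.
Balancing electrons gives n = 2; the reaction quotient is Q = [Cd²⁺]/[Sn²⁺] = 0.00164.
At 25 °C, E = E° − (0.0592/n) log Q = 0.26 − (0.0592/2)(-2.786) = 0.260 + 0.082 = 0.342 V.

0.342 V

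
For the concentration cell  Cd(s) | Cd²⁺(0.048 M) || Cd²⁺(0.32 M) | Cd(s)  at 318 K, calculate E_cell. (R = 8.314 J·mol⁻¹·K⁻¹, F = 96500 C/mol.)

0.026 V

Both half-cells are Cd²⁺/Cd, so E°_cell = 0. The concentrated side is the cathode; the cell reaction moves Cd²⁺ from high to low concentration with n = 2.
Q = [Cd²⁺]_dilute/[Cd²⁺]_conc = 0.048/0.32 = 0.150.
E = 0 − (RT/nF) ln Q = −((8.314×318)/(2×96500))(-1.897) = 0.0260 V.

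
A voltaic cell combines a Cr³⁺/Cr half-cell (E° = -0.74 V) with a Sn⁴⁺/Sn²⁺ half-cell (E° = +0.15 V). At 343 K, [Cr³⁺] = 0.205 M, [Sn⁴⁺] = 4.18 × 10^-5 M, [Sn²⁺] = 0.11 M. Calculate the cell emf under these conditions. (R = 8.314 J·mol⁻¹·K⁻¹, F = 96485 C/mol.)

0.789 V

The Sn⁴⁺/Sn²⁺ couple has the higher reduction potential and acts as the cathode, so E°_cell = +0.15 − (-0.74) = 0.89 V.
Balancing electrons gives n = 6; the reaction quotient is Q = [Cr³⁺]^2·[Sn²⁺]^3/[Sn⁴⁺]^3 = 7.66 × 10^8.
E = E° − (RT/nF) ln Q = 0.89 − (8.314×343)/(6×96485) × (20.457) = 0.890 − 0.101 = 0.789 V.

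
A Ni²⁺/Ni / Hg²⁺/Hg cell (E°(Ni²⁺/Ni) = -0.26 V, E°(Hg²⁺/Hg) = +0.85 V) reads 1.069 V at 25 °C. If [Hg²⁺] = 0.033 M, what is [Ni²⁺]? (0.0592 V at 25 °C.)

From the Nernst equation, log Q = n(E° − E)/0.0592 = 2(1.11 − 1.069)/0.0592 = 1.385, so Q = 24.3.
With Q = [Ni²⁺]/[Hg²⁺] and the known concentrations, [Ni²⁺] in the numerator gives [Ni²⁺] = 0.8 M.

0.8 M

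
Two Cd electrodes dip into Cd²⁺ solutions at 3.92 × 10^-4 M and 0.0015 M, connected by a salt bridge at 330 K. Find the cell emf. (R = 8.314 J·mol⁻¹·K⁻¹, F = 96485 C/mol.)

Both half-cells are Cd²⁺/Cd, so E°_cell = 0. The concentrated side is the cathode; the cell reaction moves Cd²⁺ from high to low concentration with n = 2.
Q = [Cd²⁺]_dilute/[Cd²⁺]_conc = 3.92 × 10^-4/0.0015 = 0.261.
E = 0 − (RT/nF) ln Q = −((8.314×330)/(2×96485))(-1.342) = 0.0191 V.

0.019 V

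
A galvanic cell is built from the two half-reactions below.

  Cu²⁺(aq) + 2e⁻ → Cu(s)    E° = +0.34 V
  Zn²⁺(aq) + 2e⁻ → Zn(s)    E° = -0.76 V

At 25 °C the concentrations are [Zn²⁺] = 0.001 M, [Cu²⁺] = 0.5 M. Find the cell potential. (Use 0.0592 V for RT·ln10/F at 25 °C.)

The Cu²⁺/Cu couple has the higher reduction potential and acts as the cathode, so E°_cell = +0.34 − (-0.76) = 1.10 V.
Balancing electrons gives n = 2; the reaction quotient is Q = [Zn²⁺]/[Cu²⁺] = 0.00200.
At 25 °C, E = E° − (0.0592/n) log Q = 1.10 − (0.0592/2)(-2.699) = 1.100 + 0.080 = 1.180 V.

1.18 V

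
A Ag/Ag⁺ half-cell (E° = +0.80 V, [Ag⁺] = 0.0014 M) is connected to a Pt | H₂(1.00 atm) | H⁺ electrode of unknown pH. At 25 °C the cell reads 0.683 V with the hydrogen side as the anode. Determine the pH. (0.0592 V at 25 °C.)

pH = 0.88

E°_cell = 0.80 V and n = 2.
log Q = n(E° − E)/0.0592 = 2×(0.80 − 0.683)/0.0592 = 3.953.
With Q = [H⁺]^2 / ([Ag⁺]^2·P(H₂)), solving for [H⁺] gives log[H⁺] = -0.878, so pH = 0.88.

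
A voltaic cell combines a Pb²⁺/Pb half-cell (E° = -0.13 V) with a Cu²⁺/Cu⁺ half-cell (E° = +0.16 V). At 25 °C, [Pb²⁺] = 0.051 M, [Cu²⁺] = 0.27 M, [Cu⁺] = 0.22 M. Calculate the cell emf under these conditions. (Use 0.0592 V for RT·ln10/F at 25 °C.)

0.334 V

The Cu²⁺/Cu⁺ couple has the higher reduction potential and acts as the cathode, so E°_cell = +0.16 − (-0.13) = 0.29 V.
Balancing electrons gives n = 2; the reaction quotient is Q = [Pb²⁺]·[Cu⁺]^2/[Cu²⁺]^2 = 0.0339.
At 25 °C, E = E° − (0.0592/n) log Q = 0.29 − (0.0592/2)(-1.470) = 0.290 + 0.044 = 0.334 V.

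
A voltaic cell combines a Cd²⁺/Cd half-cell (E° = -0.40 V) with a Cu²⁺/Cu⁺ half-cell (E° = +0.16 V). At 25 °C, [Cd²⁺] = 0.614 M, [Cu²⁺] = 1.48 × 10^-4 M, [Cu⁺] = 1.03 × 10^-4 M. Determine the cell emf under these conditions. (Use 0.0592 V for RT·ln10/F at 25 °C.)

0.576 V

The Cu²⁺/Cu⁺ couple has the higher reduction potential and acts as the cathode, so E°_cell = +0.16 − (-0.40) = 0.56 V.
Balancing electrons gives n = 2; the reaction quotient is Q = [Cd²⁺]·[Cu⁺]^2/[Cu²⁺]^2 = 0.297.
At 25 °C, E = E° − (0.0592/n) log Q = 0.56 − (0.0592/2)(-0.527) = 0.560 + 0.016 = 0.576 V.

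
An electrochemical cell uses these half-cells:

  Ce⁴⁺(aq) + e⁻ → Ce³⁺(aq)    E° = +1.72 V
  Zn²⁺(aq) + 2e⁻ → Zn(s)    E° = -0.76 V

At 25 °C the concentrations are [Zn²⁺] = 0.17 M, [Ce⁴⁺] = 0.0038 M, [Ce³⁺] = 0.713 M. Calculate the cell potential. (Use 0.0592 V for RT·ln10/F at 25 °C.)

The Ce⁴⁺/Ce³⁺ couple has the higher reduction potential and acts as the cathode, so E°_cell = +1.72 − (-0.76) = 2.48 V.
Balancing electrons gives n = 2; the reaction quotient is Q = [Zn²⁺]·[Ce³⁺]^2/[Ce⁴⁺]^2 = 5980.
At 25 °C, E = E° − (0.0592/n) log Q = 2.48 − (0.0592/2)(3.777) = 2.480 − 0.112 = 2.368 V.

2.37 V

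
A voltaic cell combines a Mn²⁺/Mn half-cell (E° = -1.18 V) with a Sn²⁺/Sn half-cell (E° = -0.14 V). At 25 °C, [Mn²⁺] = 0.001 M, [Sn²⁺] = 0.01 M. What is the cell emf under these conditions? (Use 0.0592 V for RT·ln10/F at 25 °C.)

The Sn²⁺/Sn couple has the higher reduction potential and acts as the cathode, so E°_cell = -0.14 − (-1.18) = 1.04 V.
Balancing electrons gives n = 2; the reaction quotient is Q = [Mn²⁺]/[Sn²⁺] = 0.100.
At 25 °C, E = E° − (0.0592/n) log Q = 1.04 − (0.0592/2)(-1.000) = 1.040 + 0.030 = 1.070 V.

1.07 V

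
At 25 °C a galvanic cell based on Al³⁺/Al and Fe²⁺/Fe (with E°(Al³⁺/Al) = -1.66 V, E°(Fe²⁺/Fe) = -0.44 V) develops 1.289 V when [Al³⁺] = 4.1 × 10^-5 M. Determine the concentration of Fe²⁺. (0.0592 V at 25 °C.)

0.25 M

From the Nernst equation, log Q = n(E° − E)/0.0592 = 6(1.22 − 1.289)/0.0592 = -6.993, so Q = 1.02 × 10^-7.
With Q = [Al³⁺]^2/[Fe²⁺]^3 and the known concentrations, [Fe²⁺]^3 in the denominator gives [Fe²⁺] = 0.25 M.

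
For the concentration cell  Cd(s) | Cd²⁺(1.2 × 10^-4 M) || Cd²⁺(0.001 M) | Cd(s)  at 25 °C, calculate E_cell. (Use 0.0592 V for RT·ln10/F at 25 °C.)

Both half-cells are Cd²⁺/Cd, so E°_cell = 0. The concentrated side is the cathode; the cell reaction moves Cd²⁺ from high to low concentration with n = 2.
Q = [Cd²⁺]_dilute/[Cd²⁺]_conc = 1.2 × 10^-4/0.001 = 0.120.
E = 0 − (0.0592/2) log Q = −(0.0592/2)(-0.921) = 0.0273 V.

0.027 V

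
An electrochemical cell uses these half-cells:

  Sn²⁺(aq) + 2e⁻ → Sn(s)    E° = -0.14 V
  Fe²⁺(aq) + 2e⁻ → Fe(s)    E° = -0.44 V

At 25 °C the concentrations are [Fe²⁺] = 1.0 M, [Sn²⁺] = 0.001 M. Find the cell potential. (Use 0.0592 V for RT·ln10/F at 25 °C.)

0.211 V

The Sn²⁺/Sn couple has the higher reduction potential and acts as the cathode, so E°_cell = -0.14 − (-0.44) = 0.30 V.
Balancing electrons gives n = 2; the reaction quotient is Q = [Fe²⁺]/[Sn²⁺] = 1000.
At 25 °C, E = E° − (0.0592/n) log Q = 0.30 − (0.0592/2)(3.000) = 0.300 − 0.089 = 0.211 V.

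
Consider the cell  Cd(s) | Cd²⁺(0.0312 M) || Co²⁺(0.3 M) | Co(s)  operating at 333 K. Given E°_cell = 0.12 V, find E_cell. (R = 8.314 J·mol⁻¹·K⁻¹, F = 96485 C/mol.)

Balancing electrons gives n = 2; the reaction quotient is Q = [Cd²⁺]/[Co²⁺] = 0.104.
E = E° − (RT/nF) ln Q = 0.12 − (8.314×333)/(2×96485) × (-2.263) = 0.120 + 0.032 = 0.152 V.

0.152 V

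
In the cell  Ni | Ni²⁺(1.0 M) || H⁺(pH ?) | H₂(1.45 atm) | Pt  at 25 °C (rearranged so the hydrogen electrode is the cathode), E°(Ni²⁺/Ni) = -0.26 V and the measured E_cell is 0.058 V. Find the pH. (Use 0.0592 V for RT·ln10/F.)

E°_cell = 0.26 V and n = 2.
log Q = n(E° − E)/0.0592 = 2×(0.26 − 0.058)/0.0592 = 6.824.
With Q = [Ni²⁺]·P(H₂) / [H⁺]^2, solving for [H⁺] gives log[H⁺] = -3.331, so pH = 3.33.

pH = 3.33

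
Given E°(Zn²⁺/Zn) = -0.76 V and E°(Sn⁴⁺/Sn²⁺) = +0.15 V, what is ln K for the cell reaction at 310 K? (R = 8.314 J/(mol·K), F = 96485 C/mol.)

E°_cell = +0.15 − (-0.76) = 0.91 V, with n = 2 electrons transferred.
At equilibrium E = 0, so the Nernst equation gives ln K = nFE°/RT = (2)(96485)(0.91)/((8.314)(310)) = 68.13.

ln K = 68.1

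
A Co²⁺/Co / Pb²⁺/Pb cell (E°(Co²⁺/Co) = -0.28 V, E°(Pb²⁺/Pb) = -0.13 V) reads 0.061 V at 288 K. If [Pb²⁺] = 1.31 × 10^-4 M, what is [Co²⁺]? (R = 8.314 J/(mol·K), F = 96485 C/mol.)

From the Nernst equation, ln Q = nF(E° − E)/RT = 2×96485×(0.15 − 0.061)/(8.314×288) = 7.173, so Q = 1300.
With Q = [Co²⁺]/[Pb²⁺] and the known concentrations, [Co²⁺] in the numerator gives [Co²⁺] = 0.17 M.

0.17 M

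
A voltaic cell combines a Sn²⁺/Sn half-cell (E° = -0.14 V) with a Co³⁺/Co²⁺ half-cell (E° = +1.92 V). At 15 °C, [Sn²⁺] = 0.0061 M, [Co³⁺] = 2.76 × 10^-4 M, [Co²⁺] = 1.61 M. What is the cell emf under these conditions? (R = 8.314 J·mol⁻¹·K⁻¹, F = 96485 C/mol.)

The Co³⁺/Co²⁺ couple has the higher reduction potential and acts as the cathode, so E°_cell = +1.92 − (-0.14) = 2.06 V.
Balancing electrons gives n = 2; the reaction quotient is Q = [Sn²⁺]·[Co²⁺]^2/[Co³⁺]^2 = 2.08 × 10^5.
E = E° − (RT/nF) ln Q = 2.06 − (8.314×288)/(2×96485) × (12.243) = 2.060 − 0.152 = 1.908 V.

1.91 V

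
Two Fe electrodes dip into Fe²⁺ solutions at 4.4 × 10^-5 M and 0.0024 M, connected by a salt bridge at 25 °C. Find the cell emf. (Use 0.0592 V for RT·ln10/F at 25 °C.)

Both half-cells are Fe²⁺/Fe, so E°_cell = 0. The concentrated side is the cathode; the cell reaction moves Fe²⁺ from high to low concentration with n = 2.
Q = [Fe²⁺]_dilute/[Fe²⁺]_conc = 4.4 × 10^-5/0.0024 = 0.0183.
E = 0 − (0.0592/2) log Q = −(0.0592/2)(-1.737) = 0.0514 V.

0.051 V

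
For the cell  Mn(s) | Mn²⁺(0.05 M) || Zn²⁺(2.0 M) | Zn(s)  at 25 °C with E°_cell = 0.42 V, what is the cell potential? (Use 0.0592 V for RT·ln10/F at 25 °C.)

0.467 V

Balancing electrons gives n = 2; the reaction quotient is Q = [Mn²⁺]/[Zn²⁺] = 0.0250.
At 25 °C, E = E° − (0.0592/n) log Q = 0.42 − (0.0592/2)(-1.602) = 0.420 + 0.047 = 0.467 V.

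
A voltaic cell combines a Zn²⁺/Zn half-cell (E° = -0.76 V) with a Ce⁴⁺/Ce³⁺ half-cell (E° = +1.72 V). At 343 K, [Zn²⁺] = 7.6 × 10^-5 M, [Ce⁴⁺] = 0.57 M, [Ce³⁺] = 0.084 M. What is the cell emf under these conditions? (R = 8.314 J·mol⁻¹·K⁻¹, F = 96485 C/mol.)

The Ce⁴⁺/Ce³⁺ couple has the higher reduction potential and acts as the cathode, so E°_cell = +1.72 − (-0.76) = 2.48 V.
Balancing electrons gives n = 2; the reaction quotient is Q = [Zn²⁺]·[Ce³⁺]^2/[Ce⁴⁺]^2 = 1.65 × 10^-6.
E = E° − (RT/nF) ln Q = 2.48 − (8.314×343)/(2×96485) × (-13.314) = 2.480 + 0.197 = 2.677 V.

2.68 V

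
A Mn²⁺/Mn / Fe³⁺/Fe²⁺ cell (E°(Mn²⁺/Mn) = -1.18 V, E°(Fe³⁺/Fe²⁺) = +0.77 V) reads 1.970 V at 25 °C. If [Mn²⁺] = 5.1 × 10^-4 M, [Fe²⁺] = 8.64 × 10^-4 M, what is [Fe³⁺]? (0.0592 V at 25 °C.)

4.2 × 10^-5 M

From the Nernst equation, log Q = n(E° − E)/0.0592 = 2(1.95 − 1.970)/0.0592 = -0.676, so Q = 0.211.
With Q = [Mn²⁺]·[Fe²⁺]^2/[Fe³⁺]^2 and the known concentrations, [Fe³⁺]^2 in the denominator gives [Fe³⁺] = 4.2 × 10^-5 M.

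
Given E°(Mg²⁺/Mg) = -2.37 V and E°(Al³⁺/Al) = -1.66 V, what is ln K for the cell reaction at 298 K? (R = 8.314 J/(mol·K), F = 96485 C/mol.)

E°_cell = -1.66 − (-2.37) = 0.71 V, with n = 6 electrons transferred.
At equilibrium E = 0, so the Nernst equation gives ln K = nFE°/RT = (6)(96485)(0.71)/((8.314)(298)) = 165.90.

ln K = 165.9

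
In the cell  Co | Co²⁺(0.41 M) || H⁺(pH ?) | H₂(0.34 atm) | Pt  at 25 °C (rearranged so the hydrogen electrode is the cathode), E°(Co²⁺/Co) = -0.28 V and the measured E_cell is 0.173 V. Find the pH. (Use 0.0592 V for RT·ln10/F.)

E°_cell = 0.28 V and n = 2.
log Q = n(E° − E)/0.0592 = 2×(0.28 − 0.173)/0.0592 = 3.615.
With Q = [Co²⁺]·P(H₂) / [H⁺]^2, solving for [H⁺] gives log[H⁺] = -2.235, so pH = 2.24.

pH = 2.24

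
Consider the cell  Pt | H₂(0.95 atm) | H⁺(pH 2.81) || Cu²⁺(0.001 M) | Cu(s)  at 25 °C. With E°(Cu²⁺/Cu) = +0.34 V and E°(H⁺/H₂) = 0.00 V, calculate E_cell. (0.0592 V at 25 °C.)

0.42 V

The Cu²⁺/Cu couple is the cathode, so E°_cell = 0.34 V; n = 2.
[H⁺] = 10^(−2.81) = 0.0015 M, and Q = [H⁺]^2 / ([Cu²⁺]·P(H₂)) = 0.00253.
E = E° − (0.0592/2) log Q = 0.34 − (0.0592/2)(-2.598) = 0.417 V.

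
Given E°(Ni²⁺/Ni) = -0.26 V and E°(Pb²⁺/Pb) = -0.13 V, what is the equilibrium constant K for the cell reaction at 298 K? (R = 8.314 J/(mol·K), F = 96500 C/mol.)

E°_cell = -0.13 − (-0.26) = 0.13 V, with n = 2 electrons transferred.
At equilibrium E = 0, so the Nernst equation gives ln K = nFE°/RT = (2)(96500)(0.13)/((8.314)(298)) = 10.13.
K = e^10.13 = 2.5 × 10^4.

2.5 × 10^4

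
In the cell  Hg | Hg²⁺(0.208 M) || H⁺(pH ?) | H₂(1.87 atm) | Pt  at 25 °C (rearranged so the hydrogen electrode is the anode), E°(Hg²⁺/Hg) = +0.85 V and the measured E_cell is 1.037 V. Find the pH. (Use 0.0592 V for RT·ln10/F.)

E°_cell = 0.85 V and n = 2.
log Q = n(E° − E)/0.0592 = 2×(0.85 − 1.037)/0.0592 = -6.318.
With Q = [H⁺]^2 / ([Hg²⁺]·P(H₂)), solving for [H⁺] gives log[H⁺] = -3.364, so pH = 3.36.

pH = 3.36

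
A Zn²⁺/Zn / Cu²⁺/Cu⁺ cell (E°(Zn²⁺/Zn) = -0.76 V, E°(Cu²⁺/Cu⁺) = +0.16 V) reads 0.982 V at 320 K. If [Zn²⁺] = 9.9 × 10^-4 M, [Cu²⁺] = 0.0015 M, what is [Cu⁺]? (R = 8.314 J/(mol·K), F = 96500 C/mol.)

From the Nernst equation, ln Q = nF(E° − E)/RT = 2×96500×(0.92 − 0.982)/(8.314×320) = -4.498, so Q = 0.0111.
With Q = [Zn²⁺]·[Cu⁺]^2/[Cu²⁺]^2 and the known concentrations, [Cu⁺]^2 in the numerator gives [Cu⁺] = 0.005 M.

0.005 M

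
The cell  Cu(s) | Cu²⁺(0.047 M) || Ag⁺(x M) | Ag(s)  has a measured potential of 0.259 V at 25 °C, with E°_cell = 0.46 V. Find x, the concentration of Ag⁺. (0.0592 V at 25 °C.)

From the Nernst equation, log Q = n(E° − E)/0.0592 = 2(0.46 − 0.259)/0.0592 = 6.791, so Q = 6.17 × 10^6.
With Q = [Cu²⁺]/[Ag⁺]^2 and the known concentrations, [Ag⁺]^2 in the denominator gives [Ag⁺] = 8.7 × 10^-5 M.

8.7 × 10^-5 M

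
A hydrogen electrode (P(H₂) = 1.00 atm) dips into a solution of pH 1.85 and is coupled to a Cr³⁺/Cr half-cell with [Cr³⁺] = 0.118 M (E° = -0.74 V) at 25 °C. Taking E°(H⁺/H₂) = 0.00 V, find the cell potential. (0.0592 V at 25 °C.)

0.65 V

The hydrogen couple is the cathode, so E°_cell = 0.74 V; n = 6.
[H⁺] = 10^(−1.85) = 0.014 M, and Q = [Cr³⁺]^2·P(H₂)^3 / [H⁺]^6 = 1.75 × 10^9.
E = E° − (0.0592/6) log Q = 0.74 − (0.0592/6)(9.244) = 0.649 V.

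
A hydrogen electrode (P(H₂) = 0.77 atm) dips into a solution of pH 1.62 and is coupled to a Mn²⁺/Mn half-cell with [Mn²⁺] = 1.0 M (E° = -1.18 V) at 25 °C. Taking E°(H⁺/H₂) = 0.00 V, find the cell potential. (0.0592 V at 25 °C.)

The hydrogen couple is the cathode, so E°_cell = 1.18 V; n = 2.
[H⁺] = 10^(−1.62) = 0.024 M, and Q = [Mn²⁺]·P(H₂) / [H⁺]^2 = 1340.
E = E° − (0.0592/2) log Q = 1.18 − (0.0592/2)(3.126) = 1.087 V.

1.09 V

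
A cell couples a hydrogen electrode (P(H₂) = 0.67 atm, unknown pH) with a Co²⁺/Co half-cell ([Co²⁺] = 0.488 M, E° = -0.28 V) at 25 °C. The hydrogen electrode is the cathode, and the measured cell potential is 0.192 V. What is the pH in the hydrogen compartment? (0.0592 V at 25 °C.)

pH = 1.73

E°_cell = 0.28 V and n = 2.
log Q = n(E° − E)/0.0592 = 2×(0.28 − 0.192)/0.0592 = 2.973.
With Q = [Co²⁺]·P(H₂) / [H⁺]^2, solving for [H⁺] gives log[H⁺] = -1.729, so pH = 1.73.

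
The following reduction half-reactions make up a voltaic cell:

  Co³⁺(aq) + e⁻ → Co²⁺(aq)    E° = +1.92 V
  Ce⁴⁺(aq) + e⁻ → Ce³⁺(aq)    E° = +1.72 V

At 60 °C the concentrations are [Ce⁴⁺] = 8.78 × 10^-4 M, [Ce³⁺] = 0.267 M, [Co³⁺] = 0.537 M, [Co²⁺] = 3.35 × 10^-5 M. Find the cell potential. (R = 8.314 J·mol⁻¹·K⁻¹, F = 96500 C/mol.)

0.642 V

The Co³⁺/Co²⁺ couple has the higher reduction potential and acts as the cathode, so E°_cell = +1.92 − (+1.72) = 0.20 V.
Balancing electrons gives n = 1; the reaction quotient is Q = [Ce⁴⁺]·[Co²⁺]/([Ce³⁺]·[Co³⁺]) = 2.05 × 10^-7.
E = E° − (RT/nF) ln Q = 0.20 − (8.314×333)/(1×96500) × (-15.400) = 0.200 + 0.442 = 0.642 V.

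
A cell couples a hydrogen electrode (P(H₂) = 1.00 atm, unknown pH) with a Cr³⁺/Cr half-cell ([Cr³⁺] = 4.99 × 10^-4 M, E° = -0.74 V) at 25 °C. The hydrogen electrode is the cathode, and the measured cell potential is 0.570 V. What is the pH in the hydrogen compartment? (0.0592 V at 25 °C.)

E°_cell = 0.74 V and n = 6.
log Q = n(E° − E)/0.0592 = 6×(0.74 − 0.570)/0.0592 = 17.230.
With Q = [Cr³⁺]^2·P(H₂)^3 / [H⁺]^6, solving for [H⁺] gives log[H⁺] = -3.972, so pH = 3.97.

pH = 3.97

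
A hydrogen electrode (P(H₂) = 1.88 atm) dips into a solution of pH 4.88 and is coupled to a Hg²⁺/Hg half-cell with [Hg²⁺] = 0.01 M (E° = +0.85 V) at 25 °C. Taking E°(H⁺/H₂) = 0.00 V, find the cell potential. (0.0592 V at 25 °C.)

1.09 V

The Hg²⁺/Hg couple is the cathode, so E°_cell = 0.85 V; n = 2.
[H⁺] = 10^(−4.88) = 1.3 × 10^-5 M, and Q = [H⁺]^2 / ([Hg²⁺]·P(H₂)) = 9.24 × 10^-9.
E = E° − (0.0592/2) log Q = 0.85 − (0.0592/2)(-8.034) = 1.088 V.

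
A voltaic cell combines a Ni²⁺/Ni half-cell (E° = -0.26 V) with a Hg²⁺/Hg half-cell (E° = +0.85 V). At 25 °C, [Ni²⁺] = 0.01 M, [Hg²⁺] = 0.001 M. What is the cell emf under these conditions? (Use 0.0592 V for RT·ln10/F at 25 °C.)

1.08 V

The Hg²⁺/Hg couple has the higher reduction potential and acts as the cathode, so E°_cell = +0.85 − (-0.26) = 1.11 V.
Balancing electrons gives n = 2; the reaction quotient is Q = [Ni²⁺]/[Hg²⁺] = 10.0.
At 25 °C, E = E° − (0.0592/n) log Q = 1.11 − (0.0592/2)(1.000) = 1.110 − 0.030 = 1.080 V.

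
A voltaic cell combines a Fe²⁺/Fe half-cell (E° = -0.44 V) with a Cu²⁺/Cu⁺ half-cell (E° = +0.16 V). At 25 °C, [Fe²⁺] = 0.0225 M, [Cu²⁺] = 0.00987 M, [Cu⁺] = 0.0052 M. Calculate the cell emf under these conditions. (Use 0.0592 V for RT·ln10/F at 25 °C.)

0.665 V

The Cu²⁺/Cu⁺ couple has the higher reduction potential and acts as the cathode, so E°_cell = +0.16 − (-0.44) = 0.60 V.
Balancing electrons gives n = 2; the reaction quotient is Q = [Fe²⁺]·[Cu⁺]^2/[Cu²⁺]^2 = 0.00625.
At 25 °C, E = E° − (0.0592/n) log Q = 0.60 − (0.0592/2)(-2.204) = 0.600 + 0.065 = 0.665 V.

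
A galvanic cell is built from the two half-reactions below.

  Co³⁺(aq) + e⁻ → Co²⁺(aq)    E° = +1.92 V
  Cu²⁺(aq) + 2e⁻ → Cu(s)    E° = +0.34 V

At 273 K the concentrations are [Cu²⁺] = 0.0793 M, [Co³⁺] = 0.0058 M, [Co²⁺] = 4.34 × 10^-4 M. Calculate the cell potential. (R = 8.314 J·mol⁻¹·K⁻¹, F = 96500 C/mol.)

1.67 V

The Co³⁺/Co²⁺ couple has the higher reduction potential and acts as the cathode, so E°_cell = +1.92 − (+0.34) = 1.58 V.
Balancing electrons gives n = 2; the reaction quotient is Q = [Cu²⁺]·[Co²⁺]^2/[Co³⁺]^2 = 4.44 × 10^-4.
E = E° − (RT/nF) ln Q = 1.58 − (8.314×273)/(2×96500) × (-7.720) = 1.580 + 0.091 = 1.671 V.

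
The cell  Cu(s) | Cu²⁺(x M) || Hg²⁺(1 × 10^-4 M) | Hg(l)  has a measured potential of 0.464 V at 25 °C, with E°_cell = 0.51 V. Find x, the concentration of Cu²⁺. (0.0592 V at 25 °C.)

0.0036 M

From the Nernst equation, log Q = n(E° − E)/0.0592 = 2(0.51 − 0.464)/0.0592 = 1.554, so Q = 35.8.
With Q = [Cu²⁺]/[Hg²⁺] and the known concentrations, [Cu²⁺] in the numerator gives [Cu²⁺] = 0.0036 M.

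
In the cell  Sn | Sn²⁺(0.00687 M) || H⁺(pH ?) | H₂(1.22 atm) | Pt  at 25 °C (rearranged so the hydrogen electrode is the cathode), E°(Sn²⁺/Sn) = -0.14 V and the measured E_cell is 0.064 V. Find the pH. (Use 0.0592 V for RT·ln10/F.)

E°_cell = 0.14 V and n = 2.
log Q = n(E° − E)/0.0592 = 2×(0.14 − 0.064)/0.0592 = 2.568.
With Q = [Sn²⁺]·P(H₂) / [H⁺]^2, solving for [H⁺] gives log[H⁺] = -2.322, so pH = 2.32.

pH = 2.32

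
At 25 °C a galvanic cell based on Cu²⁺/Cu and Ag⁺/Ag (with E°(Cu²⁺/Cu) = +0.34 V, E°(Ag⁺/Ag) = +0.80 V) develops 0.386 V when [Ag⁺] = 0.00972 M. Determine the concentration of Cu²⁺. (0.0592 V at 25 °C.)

0.03 M

From the Nernst equation, log Q = n(E° − E)/0.0592 = 2(0.46 − 0.386)/0.0592 = 2.500, so Q = 316.
With Q = [Cu²⁺]/[Ag⁺]^2 and the known concentrations, [Cu²⁺] in the numerator gives [Cu²⁺] = 0.03 M.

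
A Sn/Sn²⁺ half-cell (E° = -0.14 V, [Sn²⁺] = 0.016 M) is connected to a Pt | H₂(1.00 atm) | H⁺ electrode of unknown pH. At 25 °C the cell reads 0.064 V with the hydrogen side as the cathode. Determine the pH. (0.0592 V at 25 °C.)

pH = 2.18

E°_cell = 0.14 V and n = 2.
log Q = n(E° − E)/0.0592 = 2×(0.14 − 0.064)/0.0592 = 2.568.
With Q = [Sn²⁺]·P(H₂) / [H⁺]^2, solving for [H⁺] gives log[H⁺] = -2.182, so pH = 2.18.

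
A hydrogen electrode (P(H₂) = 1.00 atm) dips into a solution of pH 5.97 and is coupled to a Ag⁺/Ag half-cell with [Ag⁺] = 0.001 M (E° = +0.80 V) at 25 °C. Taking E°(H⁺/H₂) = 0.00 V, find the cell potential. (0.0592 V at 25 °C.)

The Ag⁺/Ag couple is the cathode, so E°_cell = 0.80 V; n = 2.
[H⁺] = 10^(−5.97) = 1.1 × 10^-6 M, and Q = [H⁺]^2 / ([Ag⁺]^2·P(H₂)) = 1.15 × 10^-6.
E = E° − (0.0592/2) log Q = 0.80 − (0.0592/2)(-5.940) = 0.976 V.

0.98 V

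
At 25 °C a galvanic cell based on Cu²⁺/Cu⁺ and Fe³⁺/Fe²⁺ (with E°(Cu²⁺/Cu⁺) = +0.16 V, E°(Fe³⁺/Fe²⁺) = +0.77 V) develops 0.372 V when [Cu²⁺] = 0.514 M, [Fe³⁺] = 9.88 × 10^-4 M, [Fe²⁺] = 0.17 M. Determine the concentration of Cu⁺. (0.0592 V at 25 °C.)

0.0084 M

From the Nernst equation, log Q = n(E° − E)/0.0592 = 1(0.61 − 0.372)/0.0592 = 4.020, so Q = 1.05 × 10^4.
With Q = [Cu²⁺]·[Fe²⁺]/([Cu⁺]·[Fe³⁺]) and the known concentrations, [Cu⁺] in the denominator gives [Cu⁺] = 0.0084 M.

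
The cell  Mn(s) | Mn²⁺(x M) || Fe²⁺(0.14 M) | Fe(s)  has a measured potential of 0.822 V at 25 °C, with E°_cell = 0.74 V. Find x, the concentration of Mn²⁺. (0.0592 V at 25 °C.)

2.4 × 10^-4 M

From the Nernst equation, log Q = n(E° − E)/0.0592 = 2(0.74 − 0.822)/0.0592 = -2.770, so Q = 0.00170.
With Q = [Mn²⁺]/[Fe²⁺] and the known concentrations, [Mn²⁺] in the numerator gives [Mn²⁺] = 2.4 × 10^-4 M.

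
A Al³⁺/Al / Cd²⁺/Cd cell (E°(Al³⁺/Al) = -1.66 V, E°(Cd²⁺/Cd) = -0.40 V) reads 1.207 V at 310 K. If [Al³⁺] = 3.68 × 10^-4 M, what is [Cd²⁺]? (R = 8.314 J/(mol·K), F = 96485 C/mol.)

9.7 × 10^-5 M

From the Nernst equation, ln Q = nF(E° − E)/RT = 6×96485×(1.26 − 1.207)/(8.314×310) = 11.905, so Q = 1.48 × 10^5.
With Q = [Al³⁺]^2/[Cd²⁺]^3 and the known concentrations, [Cd²⁺]^3 in the denominator gives [Cd²⁺] = 9.7 × 10^-5 M.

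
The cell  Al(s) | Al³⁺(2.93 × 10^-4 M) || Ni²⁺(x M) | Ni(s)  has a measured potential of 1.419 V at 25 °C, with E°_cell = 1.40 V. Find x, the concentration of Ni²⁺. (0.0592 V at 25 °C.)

0.019 M

From the Nernst equation, log Q = n(E° − E)/0.0592 = 6(1.40 − 1.419)/0.0592 = -1.926, so Q = 0.0119.
With Q = [Al³⁺]^2/[Ni²⁺]^3 and the known concentrations, [Ni²⁺]^3 in the denominator gives [Ni²⁺] = 0.019 M.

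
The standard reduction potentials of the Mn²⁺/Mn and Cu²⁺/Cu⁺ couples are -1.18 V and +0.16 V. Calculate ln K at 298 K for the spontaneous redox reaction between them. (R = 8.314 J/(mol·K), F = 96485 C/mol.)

ln K = 104.4

E°_cell = +0.16 − (-1.18) = 1.34 V, with n = 2 electrons transferred.
At equilibrium E = 0, so the Nernst equation gives ln K = nFE°/RT = (2)(96485)(1.34)/((8.314)(298)) = 104.37.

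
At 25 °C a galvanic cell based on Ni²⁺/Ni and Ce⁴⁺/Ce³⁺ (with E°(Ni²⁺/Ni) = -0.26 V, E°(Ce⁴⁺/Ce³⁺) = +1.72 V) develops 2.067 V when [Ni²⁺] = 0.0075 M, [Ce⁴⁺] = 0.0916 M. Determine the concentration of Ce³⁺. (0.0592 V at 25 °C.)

From the Nernst equation, log Q = n(E° − E)/0.0592 = 2(1.98 − 2.067)/0.0592 = -2.939, so Q = 0.00115.
With Q = [Ni²⁺]·[Ce³⁺]^2/[Ce⁴⁺]^2 and the known concentrations, [Ce³⁺]^2 in the numerator gives [Ce³⁺] = 0.036 M.

0.036 M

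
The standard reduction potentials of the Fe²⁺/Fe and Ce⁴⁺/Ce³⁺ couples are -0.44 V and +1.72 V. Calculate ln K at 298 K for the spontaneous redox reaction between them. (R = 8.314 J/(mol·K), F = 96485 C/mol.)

E°_cell = +1.72 − (-0.44) = 2.16 V, with n = 2 electrons transferred.
At equilibrium E = 0, so the Nernst equation gives ln K = nFE°/RT = (2)(96485)(2.16)/((8.314)(298)) = 168.24.

ln K = 168.2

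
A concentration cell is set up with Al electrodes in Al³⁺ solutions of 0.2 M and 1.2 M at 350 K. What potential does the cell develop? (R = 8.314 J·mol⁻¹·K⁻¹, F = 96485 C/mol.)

0.018 V

Both half-cells are Al³⁺/Al, so E°_cell = 0. The concentrated side is the cathode; the cell reaction moves Al³⁺ from high to low concentration with n = 3.
Q = [Al³⁺]_dilute/[Al³⁺]_conc = 0.2/1.2 = 0.167.
E = 0 − (RT/nF) ln Q = −((8.314×350)/(3×96485))(-1.792) = 0.0180 V.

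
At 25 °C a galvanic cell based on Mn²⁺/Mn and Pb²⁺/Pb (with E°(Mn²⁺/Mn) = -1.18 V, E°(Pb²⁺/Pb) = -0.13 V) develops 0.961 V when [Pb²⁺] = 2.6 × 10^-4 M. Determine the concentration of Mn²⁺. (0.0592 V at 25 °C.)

0.26 M

From the Nernst equation, log Q = n(E° − E)/0.0592 = 2(1.05 − 0.961)/0.0592 = 3.007, so Q = 1020.
With Q = [Mn²⁺]/[Pb²⁺] and the known concentrations, [Mn²⁺] in the numerator gives [Mn²⁺] = 0.26 M.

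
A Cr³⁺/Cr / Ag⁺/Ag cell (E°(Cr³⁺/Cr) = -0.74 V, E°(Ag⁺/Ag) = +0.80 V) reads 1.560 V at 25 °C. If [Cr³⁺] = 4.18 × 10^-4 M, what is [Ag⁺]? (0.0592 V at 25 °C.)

0.16 M

From the Nernst equation, log Q = n(E° − E)/0.0592 = 3(1.54 − 1.560)/0.0592 = -1.014, so Q = 0.0969.
With Q = [Cr³⁺]/[Ag⁺]^3 and the known concentrations, [Ag⁺]^3 in the denominator gives [Ag⁺] = 0.16 M.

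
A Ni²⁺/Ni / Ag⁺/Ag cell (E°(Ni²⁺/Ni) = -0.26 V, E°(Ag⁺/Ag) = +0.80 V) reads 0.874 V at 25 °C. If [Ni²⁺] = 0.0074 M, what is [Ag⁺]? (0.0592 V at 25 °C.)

6.2 × 10^-5 M

From the Nernst equation, log Q = n(E° − E)/0.0592 = 2(1.06 − 0.874)/0.0592 = 6.284, so Q = 1.92 × 10^6.
With Q = [Ni²⁺]/[Ag⁺]^2 and the known concentrations, [Ag⁺]^2 in the denominator gives [Ag⁺] = 6.2 × 10^-5 M.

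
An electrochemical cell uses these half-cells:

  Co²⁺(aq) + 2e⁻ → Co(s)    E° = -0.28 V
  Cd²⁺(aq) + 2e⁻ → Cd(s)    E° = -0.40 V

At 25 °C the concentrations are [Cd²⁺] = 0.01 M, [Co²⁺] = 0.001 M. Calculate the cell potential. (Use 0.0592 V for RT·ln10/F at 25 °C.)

0.090 V

The Co²⁺/Co couple has the higher reduction potential and acts as the cathode, so E°_cell = -0.28 − (-0.40) = 0.12 V.
Balancing electrons gives n = 2; the reaction quotient is Q = [Cd²⁺]/[Co²⁺] = 10.0.
At 25 °C, E = E° − (0.0592/n) log Q = 0.12 − (0.0592/2)(1.000) = 0.120 − 0.030 = 0.090 V.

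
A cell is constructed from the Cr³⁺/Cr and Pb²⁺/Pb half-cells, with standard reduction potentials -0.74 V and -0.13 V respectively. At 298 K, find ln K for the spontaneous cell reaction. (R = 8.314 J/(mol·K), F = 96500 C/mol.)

ln K = 142.6

E°_cell = -0.13 − (-0.74) = 0.61 V, with n = 6 electrons transferred.
At equilibrium E = 0, so the Nernst equation gives ln K = nFE°/RT = (6)(96500)(0.61)/((8.314)(298)) = 142.55.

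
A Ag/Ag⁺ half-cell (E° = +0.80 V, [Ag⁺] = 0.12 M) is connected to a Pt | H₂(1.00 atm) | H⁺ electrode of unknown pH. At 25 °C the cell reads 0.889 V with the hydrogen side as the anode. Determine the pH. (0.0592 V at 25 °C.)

E°_cell = 0.80 V and n = 2.
log Q = n(E° − E)/0.0592 = 2×(0.80 − 0.889)/0.0592 = -3.007.
With Q = [H⁺]^2 / ([Ag⁺]^2·P(H₂)), solving for [H⁺] gives log[H⁺] = -2.424, so pH = 2.42.

pH = 2.42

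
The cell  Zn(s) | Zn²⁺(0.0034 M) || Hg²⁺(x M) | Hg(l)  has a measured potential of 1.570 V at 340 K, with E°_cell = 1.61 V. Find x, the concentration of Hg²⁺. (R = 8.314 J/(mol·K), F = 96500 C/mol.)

From the Nernst equation, ln Q = nF(E° − E)/RT = 2×96500×(1.61 − 1.570)/(8.314×340) = 2.731, so Q = 15.3.
With Q = [Zn²⁺]/[Hg²⁺] and the known concentrations, [Hg²⁺] in the denominator gives [Hg²⁺] = 2.2 × 10^-4 M.

2.2 × 10^-4 M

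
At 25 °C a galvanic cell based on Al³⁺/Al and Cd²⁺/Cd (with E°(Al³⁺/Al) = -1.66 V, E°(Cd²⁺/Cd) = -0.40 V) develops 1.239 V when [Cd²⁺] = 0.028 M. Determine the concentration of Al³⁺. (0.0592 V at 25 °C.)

From the Nernst equation, log Q = n(E° − E)/0.0592 = 6(1.26 − 1.239)/0.0592 = 2.128, so Q = 134.
With Q = [Al³⁺]^2/[Cd²⁺]^3 and the known concentrations, [Al³⁺]^2 in the numerator gives [Al³⁺] = 0.054 M.

0.054 M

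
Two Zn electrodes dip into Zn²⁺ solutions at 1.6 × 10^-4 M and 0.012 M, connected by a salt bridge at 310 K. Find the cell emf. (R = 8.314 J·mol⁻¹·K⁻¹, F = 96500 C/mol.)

0.058 V

Both half-cells are Zn²⁺/Zn, so E°_cell = 0. The concentrated side is the cathode; the cell reaction moves Zn²⁺ from high to low concentration with n = 2.
Q = [Zn²⁺]_dilute/[Zn²⁺]_conc = 1.6 × 10^-4/0.012 = 0.0133.
E = 0 − (RT/nF) ln Q = −((8.314×310)/(2×96500))(-4.317) = 0.0576 V.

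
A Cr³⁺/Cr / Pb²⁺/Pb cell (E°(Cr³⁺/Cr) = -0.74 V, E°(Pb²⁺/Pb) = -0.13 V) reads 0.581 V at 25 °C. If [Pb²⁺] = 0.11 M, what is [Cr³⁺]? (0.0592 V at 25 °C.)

From the Nernst equation, log Q = n(E° − E)/0.0592 = 6(0.61 − 0.581)/0.0592 = 2.939, so Q = 869.
With Q = [Cr³⁺]^2/[Pb²⁺]^3 and the known concentrations, [Cr³⁺]^2 in the numerator gives [Cr³⁺] = 1.1 M.

1.1 M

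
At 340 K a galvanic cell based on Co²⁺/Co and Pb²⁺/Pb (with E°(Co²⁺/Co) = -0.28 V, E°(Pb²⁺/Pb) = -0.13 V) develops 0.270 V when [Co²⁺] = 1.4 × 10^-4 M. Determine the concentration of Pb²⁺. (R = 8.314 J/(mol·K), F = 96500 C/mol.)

From the Nernst equation, ln Q = nF(E° − E)/RT = 2×96500×(0.15 − 0.270)/(8.314×340) = -8.193, so Q = 2.77 × 10^-4.
With Q = [Co²⁺]/[Pb²⁺] and the known concentrations, [Pb²⁺] in the denominator gives [Pb²⁺] = 0.51 M.

0.51 M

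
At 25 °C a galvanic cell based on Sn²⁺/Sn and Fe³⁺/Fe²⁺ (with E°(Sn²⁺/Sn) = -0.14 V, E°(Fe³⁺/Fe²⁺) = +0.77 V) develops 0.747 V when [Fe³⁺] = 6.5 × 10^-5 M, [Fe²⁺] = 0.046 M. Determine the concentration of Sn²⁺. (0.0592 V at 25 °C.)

From the Nernst equation, log Q = n(E° − E)/0.0592 = 2(0.91 − 0.747)/0.0592 = 5.507, so Q = 3.21 × 10^5.
With Q = [Sn²⁺]·[Fe²⁺]^2/[Fe³⁺]^2 and the known concentrations, [Sn²⁺] in the numerator gives [Sn²⁺] = 0.64 M.

0.64 M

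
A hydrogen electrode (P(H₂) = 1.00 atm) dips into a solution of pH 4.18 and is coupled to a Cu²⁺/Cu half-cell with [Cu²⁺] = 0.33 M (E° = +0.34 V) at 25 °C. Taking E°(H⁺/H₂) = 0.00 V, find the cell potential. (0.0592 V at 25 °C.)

The Cu²⁺/Cu couple is the cathode, so E°_cell = 0.34 V; n = 2.
[H⁺] = 10^(−4.18) = 6.6 × 10^-5 M, and Q = [H⁺]^2 / ([Cu²⁺]·P(H₂)) = 1.32 × 10^-8.
E = E° − (0.0592/2) log Q = 0.34 − (0.0592/2)(-7.879) = 0.573 V.

0.57 V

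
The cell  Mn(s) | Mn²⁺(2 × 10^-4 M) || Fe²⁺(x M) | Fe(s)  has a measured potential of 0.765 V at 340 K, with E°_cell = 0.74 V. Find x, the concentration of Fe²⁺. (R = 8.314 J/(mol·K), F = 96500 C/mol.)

From the Nernst equation, ln Q = nF(E° − E)/RT = 2×96500×(0.74 − 0.765)/(8.314×340) = -1.707, so Q = 0.181.
With Q = [Mn²⁺]/[Fe²⁺] and the known concentrations, [Fe²⁺] in the denominator gives [Fe²⁺] = 0.0011 M.

0.0011 M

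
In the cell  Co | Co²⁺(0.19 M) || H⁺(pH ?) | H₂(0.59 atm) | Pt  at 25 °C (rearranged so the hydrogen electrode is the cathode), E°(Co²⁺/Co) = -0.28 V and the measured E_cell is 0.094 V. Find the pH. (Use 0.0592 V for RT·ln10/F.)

pH = 3.62

E°_cell = 0.28 V and n = 2.
log Q = n(E° − E)/0.0592 = 2×(0.28 − 0.094)/0.0592 = 6.284.
With Q = [Co²⁺]·P(H₂) / [H⁺]^2, solving for [H⁺] gives log[H⁺] = -3.617, so pH = 3.62.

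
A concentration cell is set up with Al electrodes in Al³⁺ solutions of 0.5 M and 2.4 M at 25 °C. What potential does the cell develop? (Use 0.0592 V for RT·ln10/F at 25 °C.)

0.013 V

Both half-cells are Al³⁺/Al, so E°_cell = 0. The concentrated side is the cathode; the cell reaction moves Al³⁺ from high to low concentration with n = 3.
Q = [Al³⁺]_dilute/[Al³⁺]_conc = 0.5/2.4 = 0.208.
E = 0 − (0.0592/3) log Q = −(0.0592/3)(-0.681) = 0.0134 V.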